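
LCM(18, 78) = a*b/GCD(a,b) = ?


GCD(18, 78) = 6
LCM = 18*78/6 = 1404/6 = 234

LCM = 234


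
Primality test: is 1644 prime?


1644 / 2 = 822 (exact division)
1644 is NOT prime.

No, 1644 is not prime


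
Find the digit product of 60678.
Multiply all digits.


6 × 0 × 6 × 7 × 8 = 0


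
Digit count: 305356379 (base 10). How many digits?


305356379 has 9 digits in base 10
floor(log10(305356379)) + 1 = floor(8.4848) + 1 = 9

9 digits (base 10)


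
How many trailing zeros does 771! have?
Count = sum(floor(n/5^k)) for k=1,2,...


floor(771/5) = 154
floor(771/25) = 30
floor(771/125) = 6
floor(771/625) = 1
Total = 191

191 trailing zeros


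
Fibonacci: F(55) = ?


Sequence: 1, 1, 2, 3, 5, 8, 13, 21, 34, 55, 89, 144, 233, 377, 610, 987, 1597, 2584, 4181, 6765, 10946, 17711, 28657, 46368, 75025, 121393, 196418, 317811, 514229, 832040, 1346269, 2178309, 3524578, 5702887, 9227465, 14930352, 24157817, 39088169, 63245986, 102334155, 165580141, 267914296, 433494437, 701408733, 1134903170, 1836311903, 2971215073, 4807526976, 7778742049, 12586269025, 20365011074, 32951280099, 53316291173, 86267571272, 139583862445
F(55) = 139583862445


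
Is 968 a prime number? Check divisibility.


968 / 2 = 484 (exact division)
968 is NOT prime.

No, 968 is not prime


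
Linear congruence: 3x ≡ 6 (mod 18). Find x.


GCD(3, 18) = 3 divides 6
Divide: 1x ≡ 2 (mod 6)
x ≡ 2 (mod 6)


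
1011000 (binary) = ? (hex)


1011000 (base 2) = 88 (decimal)
88 (decimal) = 58 (base 16)


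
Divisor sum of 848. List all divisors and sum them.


Divisors of 848: 1, 2, 4, 8, 16, 53, 106, 212, 424, 848
Sum = 1 + 2 + 4 + 8 + 16 + 53 + 106 + 212 + 424 + 848 = 1674

σ(848) = 1674


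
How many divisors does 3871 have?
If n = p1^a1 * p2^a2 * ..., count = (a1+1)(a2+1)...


3871 = 7^2 × 79^1
d(3871) = (2+1) × (1+1) = 6

6 divisors


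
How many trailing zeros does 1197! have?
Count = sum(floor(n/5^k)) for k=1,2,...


floor(1197/5) = 239
floor(1197/25) = 47
floor(1197/125) = 9
floor(1197/625) = 1
Total = 296

296 trailing zeros


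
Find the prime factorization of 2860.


2860 / 2 = 1430
1430 / 2 = 715
715 / 5 = 143
143 / 11 = 13
13 / 13 = 1
2860 = 2^2 × 5 × 11 × 13


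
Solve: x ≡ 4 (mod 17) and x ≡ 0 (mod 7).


M = 17*7 = 119
M1 = M/17 = 7, M2 = M/7 = 17
M1^(-1) mod 17 = 5, M2^(-1) mod 7 = 5
x = 4*7*5 + 0*17*5 = 140
140 mod 119 = 21
Check: 21 mod 17 = 4 ✓, 21 mod 7 = 0 ✓

x ≡ 21 (mod 119)


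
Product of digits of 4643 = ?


4 × 6 × 4 × 3 = 288


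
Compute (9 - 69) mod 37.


9 - 69 = -60
-60 mod 37 = 14


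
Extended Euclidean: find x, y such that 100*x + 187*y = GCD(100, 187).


Tabular extended Euclidean (each row: r = 100*s + 187*t):
r=100, s=1, t=0
r=187, s=0, t=1
q=0: r=100, s=1, t=0   [100*(1) + 187*(0) = 100]
q=1: r=87, s=-1, t=1   [100*(-1) + 187*(1) = 87]
q=1: r=13, s=2, t=-1   [100*(2) + 187*(-1) = 13]
q=6: r=9, s=-13, t=7   [100*(-13) + 187*(7) = 9]
q=1: r=4, s=15, t=-8   [100*(15) + 187*(-8) = 4]
q=2: r=1, s=-43, t=23   [100*(-43) + 187*(23) = 1]
q=4: r=0, s=187, t=-100   [100*(187) + 187*(-100) = 0]
GCD = 1; from the row with r=1: x=-43, y=23
Check: 100*(-43) + 187*(23) = -4300 + 4301 = 1

GCD = 1, x = -43, y = 23


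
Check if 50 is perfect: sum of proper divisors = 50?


Proper divisors of 50: 1, 2, 5, 10, 25
Sum = 1 + 2 + 5 + 10 + 25 = 43

No, 50 is not perfect (43 ≠ 50)


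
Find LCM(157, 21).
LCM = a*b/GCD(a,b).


GCD(157, 21) = 1
LCM = 157*21/1 = 3297/1 = 3297

LCM = 3297


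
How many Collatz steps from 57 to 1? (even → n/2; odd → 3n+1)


57 → 172 → 86 → 43 → 130 → 65 → 196 → 98 → 49 → 148 → 74 → 37 → 112 → 56 → 28 → 14 → 7 → 22 → 11 → 34 → 17 → 52 → 26 → 13 → 40 → 20 → 10 → 5 → 16 → 8 → 4 → 2 → 1
Total steps = 32

32 steps


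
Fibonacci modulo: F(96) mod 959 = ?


F(k) mod 959 for k=1..96:
1, 1, 2, 3, 5, 8, 13, 21, 34, 55, 89, 144, 233, 377, 610, 28, 638, 666, 345, 52, 397, 449, 846, 336, 223, 559, 782, 382, 205, 587, 792, 420, 253, 673, 926, 640, 607, 288, 895, 224, 160, 384, 544, 928, 513, 482, 36, 518, 554, 113, 667, 780, 488, 309, 797, 147, 944, 132, 117, 249, 366, 615, 22, 637, 659, 337, 37, 374, 411, 785, 237, 63, 300, 363, 663, 67, 730, 797, 568, 406, 15, 421, 436, 857, 334, 232, 566, 798, 405, 244, 649, 893, 583, 517, 141, 658
F(96) mod 959 = 658


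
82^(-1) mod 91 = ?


Use the extended Euclidean algorithm on (91, 82); each row r = 91*s + 82*t:
r=91, s=1, t=0
r=82, s=0, t=1
q=1: r=9, s=1, t=-1   [91*(1) + 82*(-1) = 9]
q=9: r=1, s=-9, t=10   [91*(-9) + 82*(10) = 1]
q=9: r=0, s=82, t=-91   [91*(82) + 82*(-91) = 0]
GCD = 1 with t = 10, so 82*(10) ≡ 1 (mod 91)
Inverse = 10 mod 91 = 10
Check: 82 * 10 = 820 ≡ 1 (mod 91)

82^(-1) ≡ 10 (mod 91)


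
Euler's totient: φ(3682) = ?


3682 = 2 × 7 × 263
Prime factors: 2, 7, 263
φ(3682) = 3682 × (1-1/2) × (1-1/7) × (1-1/263)
= 3682 × 1/2 × 6/7 × 262/263 = 1572

φ(3682) = 1572


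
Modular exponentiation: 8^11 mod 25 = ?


8^1 mod 25 = 8
8^2 mod 25 = 14
8^3 mod 25 = 12
8^4 mod 25 = 21
8^5 mod 25 = 18
8^6 mod 25 = 19
8^7 mod 25 = 2
8^8 mod 25 = 16
8^9 mod 25 = 3
8^10 mod 25 = 24
8^11 mod 25 = 17


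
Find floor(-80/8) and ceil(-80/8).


-80/8 = -10.0000
floor = -10
ceil = -10

floor = -10, ceil = -10


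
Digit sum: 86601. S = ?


8 + 6 + 6 + 0 + 1 = 21


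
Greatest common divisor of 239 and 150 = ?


239 = 1 * 150 + 89
150 = 1 * 89 + 61
89 = 1 * 61 + 28
61 = 2 * 28 + 5
28 = 5 * 5 + 3
5 = 1 * 3 + 2
3 = 1 * 2 + 1
2 = 2 * 1 + 0
GCD = 1


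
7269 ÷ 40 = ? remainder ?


7269 = 40 * 181 + 29
Check: 7240 + 29 = 7269

q = 181, r = 29


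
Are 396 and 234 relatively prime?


Euclidean algorithm:
396 = 1 * 234 + 162
234 = 1 * 162 + 72
162 = 2 * 72 + 18
72 = 4 * 18 + 0
GCD(396, 234) = 18

No, not coprime (GCD = 18)


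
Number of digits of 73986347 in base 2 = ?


73986347 in base 2 = 100011010001111000100101011
Number of digits = 27

27 digits (base 2)


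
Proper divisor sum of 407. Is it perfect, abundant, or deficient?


Proper divisors: 1, 11, 37
Sum = 1 + 11 + 37 = 49
49 < 407 → deficient

s(407) = 49 (deficient)


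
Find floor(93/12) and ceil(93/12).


93/12 = 7.7500
floor = 7
ceil = 8

floor = 7, ceil = 8


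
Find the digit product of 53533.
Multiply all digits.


5 × 3 × 5 × 3 × 3 = 675


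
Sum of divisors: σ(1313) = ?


Divisors of 1313: 1, 13, 101, 1313
Sum = 1 + 13 + 101 + 1313 = 1428

σ(1313) = 1428


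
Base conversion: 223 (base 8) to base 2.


223 (base 8) = 147 (decimal)
147 (decimal) = 10010011 (base 2)


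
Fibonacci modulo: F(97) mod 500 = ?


F(k) mod 500 for k=1..97:
1, 1, 2, 3, 5, 8, 13, 21, 34, 55, 89, 144, 233, 377, 110, 487, 97, 84, 181, 265, 446, 211, 157, 368, 25, 393, 418, 311, 229, 40, 269, 309, 78, 387, 465, 352, 317, 169, 486, 155, 141, 296, 437, 233, 170, 403, 73, 476, 49, 25, 74, 99, 173, 272, 445, 217, 162, 379, 41, 420, 461, 381, 342, 223, 65, 288, 353, 141, 494, 135, 129, 264, 393, 157, 50, 207, 257, 464, 221, 185, 406, 91, 497, 88, 85, 173, 258, 431, 189, 120, 309, 429, 238, 167, 405, 72, 477
F(97) mod 500 = 477


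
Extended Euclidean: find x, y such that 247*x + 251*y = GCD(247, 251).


Tabular extended Euclidean (each row: r = 247*s + 251*t):
r=247, s=1, t=0
r=251, s=0, t=1
q=0: r=247, s=1, t=0   [247*(1) + 251*(0) = 247]
q=1: r=4, s=-1, t=1   [247*(-1) + 251*(1) = 4]
q=61: r=3, s=62, t=-61   [247*(62) + 251*(-61) = 3]
q=1: r=1, s=-63, t=62   [247*(-63) + 251*(62) = 1]
q=3: r=0, s=251, t=-247   [247*(251) + 251*(-247) = 0]
GCD = 1; from the row with r=1: x=-63, y=62
Check: 247*(-63) + 251*(62) = -15561 + 15562 = 1

GCD = 1, x = -63, y = 62


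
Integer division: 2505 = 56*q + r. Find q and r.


2505 = 56 * 44 + 41
Check: 2464 + 41 = 2505

q = 44, r = 41


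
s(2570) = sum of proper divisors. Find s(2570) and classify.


Proper divisors: 1, 2, 5, 10, 257, 514, 1285
Sum = 1 + 2 + 5 + 10 + 257 + 514 + 1285 = 2074
2074 < 2570 → deficient

s(2570) = 2074 (deficient)


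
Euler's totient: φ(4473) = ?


4473 = 3^2 × 7 × 71
Prime factors: 3, 7, 71
φ(4473) = 4473 × (1-1/3) × (1-1/7) × (1-1/71)
= 4473 × 2/3 × 6/7 × 70/71 = 2520

φ(4473) = 2520


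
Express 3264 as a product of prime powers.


3264 / 2 = 1632
1632 / 2 = 816
816 / 2 = 408
408 / 2 = 204
204 / 2 = 102
102 / 2 = 51
51 / 3 = 17
17 / 17 = 1
3264 = 2^6 × 3 × 17


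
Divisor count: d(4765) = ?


4765 = 5^1 × 953^1
d(4765) = (1+1) × (1+1) = 4

4 divisors


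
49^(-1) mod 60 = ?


Use the extended Euclidean algorithm on (60, 49); each row r = 60*s + 49*t:
r=60, s=1, t=0
r=49, s=0, t=1
q=1: r=11, s=1, t=-1   [60*(1) + 49*(-1) = 11]
q=4: r=5, s=-4, t=5   [60*(-4) + 49*(5) = 5]
q=2: r=1, s=9, t=-11   [60*(9) + 49*(-11) = 1]
q=5: r=0, s=-49, t=60   [60*(-49) + 49*(60) = 0]
GCD = 1 with t = -11, so 49*(-11) ≡ 1 (mod 60)
Inverse = -11 mod 60 = 49
Check: 49 * 49 = 2401 ≡ 1 (mod 60)

49^(-1) ≡ 49 (mod 60)


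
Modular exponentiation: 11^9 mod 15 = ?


11^1 mod 15 = 11
11^2 mod 15 = 1
11^3 mod 15 = 11
11^4 mod 15 = 1
11^5 mod 15 = 11
11^6 mod 15 = 1
11^7 mod 15 = 11
11^8 mod 15 = 1
11^9 mod 15 = 11


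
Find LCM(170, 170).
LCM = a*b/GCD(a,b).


GCD(170, 170) = 170
LCM = 170*170/170 = 28900/170 = 170

LCM = 170


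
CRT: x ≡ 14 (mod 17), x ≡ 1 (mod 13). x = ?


M = 17*13 = 221
M1 = M/17 = 13, M2 = M/13 = 17
M1^(-1) mod 17 = 4, M2^(-1) mod 13 = 10
x = 14*13*4 + 1*17*10 = 898
898 mod 221 = 14
Check: 14 mod 17 = 14 ✓, 14 mod 13 = 1 ✓

x ≡ 14 (mod 221)


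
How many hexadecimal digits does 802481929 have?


802481929 in base 16 = 2FD4E709
Number of digits = 8

8 digits (base 16)


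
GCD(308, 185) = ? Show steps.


308 = 1 * 185 + 123
185 = 1 * 123 + 62
123 = 1 * 62 + 61
62 = 1 * 61 + 1
61 = 61 * 1 + 0
GCD = 1


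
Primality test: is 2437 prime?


Check divisors up to sqrt(2437) = 49.3660
No divisors found.
2437 is prime.

Yes, 2437 is prime


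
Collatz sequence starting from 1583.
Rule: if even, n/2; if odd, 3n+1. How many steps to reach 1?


1583 → 4750 → 2375 → 7126 → 3563 → 10690 → 5345 → 16036 → 8018 → 4009 → 12028 → 6014 → 3007 → 9022 → 4511 → 13534 → 6767 → 20302 → 10151 → 30454 → 15227 → 45682 → 22841 → 68524 → 34262 → 17131 → 51394 → 25697 → 77092 → 38546 → 19273 → 57820 → 28910 → 14455 → 43366 → 21683 → 65050 → 32525 → 97576 → 48788 → 24394 → 12197 → 36592 → 18296 → 9148 → 4574 → 2287 → 6862 → 3431 → 10294 → 5147 → 15442 → 7721 → 23164 → 11582 → 5791 → 17374 → 8687 → 26062 → 13031 → 39094 → 19547 → 58642 → 29321 → 87964 → 43982 → 21991 → 65974 → 32987 → 98962 → 49481 → 148444 → 74222 → 37111 → 111334 → 55667 → 167002 → 83501 → 250504 → 125252 → 62626 → 31313 → 93940 → 46970 → 23485 → 70456 → 35228 → 17614 → 8807 → 26422 → 13211 → 39634 → 19817 → 59452 → 29726 → 14863 → 44590 → 22295 → 66886 → 33443 → 100330 → 50165 → 150496 → 75248 → 37624 → 18812 → 9406 → 4703 → 14110 → 7055 → 21166 → 10583 → 31750 → 15875 → 47626 → 23813 → 71440 → 35720 → 17860 → 8930 → 4465 → 13396 → 6698 → 3349 → 10048 → 5024 → 2512 → 1256 → 628 → 314 → 157 → 472 → 236 → 118 → 59 → 178 → 89 → 268 → 134 → 67 → 202 → 101 → 304 → 152 → 76 → 38 → 19 → 58 → 29 → 88 → 44 → 22 → 11 → 34 → 17 → 52 → 26 → 13 → 40 → 20 → 10 → 5 → 16 → 8 → 4 → 2 → 1
Total steps = 166

166 steps


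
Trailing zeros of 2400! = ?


floor(2400/5) = 480
floor(2400/25) = 96
floor(2400/125) = 19
floor(2400/625) = 3
Total = 598

598 trailing zeros


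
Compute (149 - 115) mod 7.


149 - 115 = 34
34 mod 7 = 6


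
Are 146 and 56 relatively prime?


Euclidean algorithm:
146 = 2 * 56 + 34
56 = 1 * 34 + 22
34 = 1 * 22 + 12
22 = 1 * 12 + 10
12 = 1 * 10 + 2
10 = 5 * 2 + 0
GCD(146, 56) = 2

No, not coprime (GCD = 2)


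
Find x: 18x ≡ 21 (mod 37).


GCD(18, 37) = 1, unique solution
a^(-1) mod 37 = 35
x = 35 * 21 mod 37 = 32

x ≡ 32 (mod 37)


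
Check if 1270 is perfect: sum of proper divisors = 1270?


Proper divisors of 1270: 1, 2, 5, 10, 127, 254, 635
Sum = 1 + 2 + 5 + 10 + 127 + 254 + 635 = 1034

No, 1270 is not perfect (1034 ≠ 1270)


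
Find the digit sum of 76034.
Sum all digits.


7 + 6 + 0 + 3 + 4 = 20


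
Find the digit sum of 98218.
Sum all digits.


9 + 8 + 2 + 1 + 8 = 28


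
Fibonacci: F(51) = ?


Sequence: 1, 1, 2, 3, 5, 8, 13, 21, 34, 55, 89, 144, 233, 377, 610, 987, 1597, 2584, 4181, 6765, 10946, 17711, 28657, 46368, 75025, 121393, 196418, 317811, 514229, 832040, 1346269, 2178309, 3524578, 5702887, 9227465, 14930352, 24157817, 39088169, 63245986, 102334155, 165580141, 267914296, 433494437, 701408733, 1134903170, 1836311903, 2971215073, 4807526976, 7778742049, 12586269025, 20365011074
F(51) = 20365011074


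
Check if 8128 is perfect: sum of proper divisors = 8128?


Proper divisors of 8128: 1, 2, 4, 8, 16, 32, 64, 127, 254, 508, 1016, 2032, 4064
Sum = 1 + 2 + 4 + 8 + 16 + 32 + 64 + 127 + 254 + 508 + 1016 + 2032 + 4064 = 8128

Yes, 8128 is perfect (8128 = 8128)


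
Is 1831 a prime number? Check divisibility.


Check divisors up to sqrt(1831) = 42.7902
No divisors found.
1831 is prime.

Yes, 1831 is prime


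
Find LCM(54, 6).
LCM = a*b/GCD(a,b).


GCD(54, 6) = 6
LCM = 54*6/6 = 324/6 = 54

LCM = 54


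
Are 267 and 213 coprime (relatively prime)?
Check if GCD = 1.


Euclidean algorithm:
267 = 1 * 213 + 54
213 = 3 * 54 + 51
54 = 1 * 51 + 3
51 = 17 * 3 + 0
GCD(267, 213) = 3

No, not coprime (GCD = 3)


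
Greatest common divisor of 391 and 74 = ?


391 = 5 * 74 + 21
74 = 3 * 21 + 11
21 = 1 * 11 + 10
11 = 1 * 10 + 1
10 = 10 * 1 + 0
GCD = 1


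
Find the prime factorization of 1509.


1509 / 3 = 503
503 / 503 = 1
1509 = 3 × 503


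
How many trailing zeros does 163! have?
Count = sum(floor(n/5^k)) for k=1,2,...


floor(163/5) = 32
floor(163/25) = 6
floor(163/125) = 1
Total = 39

39 trailing zeros


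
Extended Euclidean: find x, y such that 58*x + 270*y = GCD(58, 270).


Tabular extended Euclidean (each row: r = 58*s + 270*t):
r=58, s=1, t=0
r=270, s=0, t=1
q=0: r=58, s=1, t=0   [58*(1) + 270*(0) = 58]
q=4: r=38, s=-4, t=1   [58*(-4) + 270*(1) = 38]
q=1: r=20, s=5, t=-1   [58*(5) + 270*(-1) = 20]
q=1: r=18, s=-9, t=2   [58*(-9) + 270*(2) = 18]
q=1: r=2, s=14, t=-3   [58*(14) + 270*(-3) = 2]
q=9: r=0, s=-135, t=29   [58*(-135) + 270*(29) = 0]
GCD = 2; from the row with r=2: x=14, y=-3
Check: 58*(14) + 270*(-3) = 812 - 810 = 2

GCD = 2, x = 14, y = -3


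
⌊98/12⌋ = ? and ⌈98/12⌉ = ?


98/12 = 8.1667
floor = 8
ceil = 9

floor = 8, ceil = 9


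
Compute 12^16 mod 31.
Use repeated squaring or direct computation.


12^1 mod 31 = 12
12^2 mod 31 = 20
12^3 mod 31 = 23
12^4 mod 31 = 28
12^5 mod 31 = 26
12^6 mod 31 = 2
12^7 mod 31 = 24
12^8 mod 31 = 9
12^9 mod 31 = 15
12^10 mod 31 = 25
12^11 mod 31 = 21
12^12 mod 31 = 4
12^13 mod 31 = 17
12^14 mod 31 = 18
12^15 mod 31 = 30
12^16 mod 31 = 19


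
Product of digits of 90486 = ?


9 × 0 × 4 × 8 × 6 = 0


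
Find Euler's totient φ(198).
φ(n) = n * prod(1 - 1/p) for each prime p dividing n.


198 = 2 × 3^2 × 11
Prime factors: 2, 3, 11
φ(198) = 198 × (1-1/2) × (1-1/3) × (1-1/11)
= 198 × 1/2 × 2/3 × 10/11 = 60

φ(198) = 60


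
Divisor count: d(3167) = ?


3167 = 3167^1
d(3167) = (1+1) = 2

2 divisors


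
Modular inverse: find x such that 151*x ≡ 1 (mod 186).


Use the extended Euclidean algorithm on (186, 151); each row r = 186*s + 151*t:
r=186, s=1, t=0
r=151, s=0, t=1
q=1: r=35, s=1, t=-1   [186*(1) + 151*(-1) = 35]
q=4: r=11, s=-4, t=5   [186*(-4) + 151*(5) = 11]
q=3: r=2, s=13, t=-16   [186*(13) + 151*(-16) = 2]
q=5: r=1, s=-69, t=85   [186*(-69) + 151*(85) = 1]
q=2: r=0, s=151, t=-186   [186*(151) + 151*(-186) = 0]
GCD = 1 with t = 85, so 151*(85) ≡ 1 (mod 186)
Inverse = 85 mod 186 = 85
Check: 151 * 85 = 12835 ≡ 1 (mod 186)

151^(-1) ≡ 85 (mod 186)


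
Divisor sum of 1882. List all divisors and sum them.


Divisors of 1882: 1, 2, 941, 1882
Sum = 1 + 2 + 941 + 1882 = 2826

σ(1882) = 2826


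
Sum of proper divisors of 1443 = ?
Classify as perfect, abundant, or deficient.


Proper divisors: 1, 3, 13, 37, 39, 111, 481
Sum = 1 + 3 + 13 + 37 + 39 + 111 + 481 = 685
685 < 1443 → deficient

s(1443) = 685 (deficient)


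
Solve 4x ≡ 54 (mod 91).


GCD(4, 91) = 1, unique solution
a^(-1) mod 91 = 23
x = 23 * 54 mod 91 = 59

x ≡ 59 (mod 91)


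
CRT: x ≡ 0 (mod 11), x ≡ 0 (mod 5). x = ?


M = 11*5 = 55
M1 = M/11 = 5, M2 = M/5 = 11
M1^(-1) mod 11 = 9, M2^(-1) mod 5 = 1
x = 0*5*9 + 0*11*1 = 0
0 mod 55 = 0
Check: 0 mod 11 = 0 ✓, 0 mod 5 = 0 ✓

x ≡ 0 (mod 55)


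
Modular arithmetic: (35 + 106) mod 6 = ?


35 + 106 = 141
141 mod 6 = 3


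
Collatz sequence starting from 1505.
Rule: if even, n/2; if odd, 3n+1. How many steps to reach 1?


1505 → 4516 → 2258 → 1129 → 3388 → 1694 → 847 → 2542 → 1271 → 3814 → 1907 → 5722 → 2861 → 8584 → 4292 → 2146 → 1073 → 3220 → 1610 → 805 → 2416 → 1208 → 604 → 302 → 151 → 454 → 227 → 682 → 341 → 1024 → 512 → 256 → 128 → 64 → 32 → 16 → 8 → 4 → 2 → 1
Total steps = 39

39 steps


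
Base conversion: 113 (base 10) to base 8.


113 (base 10) = 113 (decimal)
113 (decimal) = 161 (base 8)


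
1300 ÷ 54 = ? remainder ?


1300 = 54 * 24 + 4
Check: 1296 + 4 = 1300

q = 24, r = 4


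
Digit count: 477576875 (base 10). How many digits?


477576875 has 9 digits in base 10
floor(log10(477576875)) + 1 = floor(8.6790) + 1 = 9

9 digits (base 10)


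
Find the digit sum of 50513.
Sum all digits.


5 + 0 + 5 + 1 + 3 = 14


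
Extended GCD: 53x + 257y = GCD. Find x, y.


Tabular extended Euclidean (each row: r = 53*s + 257*t):
r=53, s=1, t=0
r=257, s=0, t=1
q=0: r=53, s=1, t=0   [53*(1) + 257*(0) = 53]
q=4: r=45, s=-4, t=1   [53*(-4) + 257*(1) = 45]
q=1: r=8, s=5, t=-1   [53*(5) + 257*(-1) = 8]
q=5: r=5, s=-29, t=6   [53*(-29) + 257*(6) = 5]
q=1: r=3, s=34, t=-7   [53*(34) + 257*(-7) = 3]
q=1: r=2, s=-63, t=13   [53*(-63) + 257*(13) = 2]
q=1: r=1, s=97, t=-20   [53*(97) + 257*(-20) = 1]
q=2: r=0, s=-257, t=53   [53*(-257) + 257*(53) = 0]
GCD = 1; from the row with r=1: x=97, y=-20
Check: 53*(97) + 257*(-20) = 5141 - 5140 = 1

GCD = 1, x = 97, y = -20


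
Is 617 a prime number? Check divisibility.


Check divisors up to sqrt(617) = 24.8395
No divisors found.
617 is prime.

Yes, 617 is prime


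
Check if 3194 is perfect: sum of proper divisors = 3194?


Proper divisors of 3194: 1, 2, 1597
Sum = 1 + 2 + 1597 = 1600

No, 3194 is not perfect (1600 ≠ 3194)


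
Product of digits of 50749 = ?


5 × 0 × 7 × 4 × 9 = 0


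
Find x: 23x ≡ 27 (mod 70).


GCD(23, 70) = 1, unique solution
a^(-1) mod 70 = 67
x = 67 * 27 mod 70 = 59

x ≡ 59 (mod 70)


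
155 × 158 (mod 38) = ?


155 × 158 = 24490
24490 mod 38 = 18


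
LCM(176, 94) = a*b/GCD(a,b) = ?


GCD(176, 94) = 2
LCM = 176*94/2 = 16544/2 = 8272

LCM = 8272


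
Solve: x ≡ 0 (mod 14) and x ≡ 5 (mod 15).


M = 14*15 = 210
M1 = M/14 = 15, M2 = M/15 = 14
M1^(-1) mod 14 = 1, M2^(-1) mod 15 = 14
x = 0*15*1 + 5*14*14 = 980
980 mod 210 = 140
Check: 140 mod 14 = 0 ✓, 140 mod 15 = 5 ✓

x ≡ 140 (mod 210)


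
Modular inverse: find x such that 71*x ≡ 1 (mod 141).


Use the extended Euclidean algorithm on (141, 71); each row r = 141*s + 71*t:
r=141, s=1, t=0
r=71, s=0, t=1
q=1: r=70, s=1, t=-1   [141*(1) + 71*(-1) = 70]
q=1: r=1, s=-1, t=2   [141*(-1) + 71*(2) = 1]
q=70: r=0, s=71, t=-141   [141*(71) + 71*(-141) = 0]
GCD = 1 with t = 2, so 71*(2) ≡ 1 (mod 141)
Inverse = 2 mod 141 = 2
Check: 71 * 2 = 142 ≡ 1 (mod 141)

71^(-1) ≡ 2 (mod 141)


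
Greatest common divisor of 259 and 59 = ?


259 = 4 * 59 + 23
59 = 2 * 23 + 13
23 = 1 * 13 + 10
13 = 1 * 10 + 3
10 = 3 * 3 + 1
3 = 3 * 1 + 0
GCD = 1


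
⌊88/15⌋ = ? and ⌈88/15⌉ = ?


88/15 = 5.8667
floor = 5
ceil = 6

floor = 5, ceil = 6


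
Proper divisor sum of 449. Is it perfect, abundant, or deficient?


Proper divisors: 1
Sum = 1 = 1
1 < 449 → deficient

s(449) = 1 (deficient)


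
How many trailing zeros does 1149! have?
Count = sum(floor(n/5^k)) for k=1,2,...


floor(1149/5) = 229
floor(1149/25) = 45
floor(1149/125) = 9
floor(1149/625) = 1
Total = 284

284 trailing zeros


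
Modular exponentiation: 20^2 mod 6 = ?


20^1 mod 6 = 2
20^2 mod 6 = 4


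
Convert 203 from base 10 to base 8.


203 (base 10) = 203 (decimal)
203 (decimal) = 313 (base 8)


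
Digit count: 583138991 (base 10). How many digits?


583138991 has 9 digits in base 10
floor(log10(583138991)) + 1 = floor(8.7658) + 1 = 9

9 digits (base 10)


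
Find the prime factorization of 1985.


1985 / 5 = 397
397 / 397 = 1
1985 = 5 × 397


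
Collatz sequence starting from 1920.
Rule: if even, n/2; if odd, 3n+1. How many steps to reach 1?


1920 → 960 → 480 → 240 → 120 → 60 → 30 → 15 → 46 → 23 → 70 → 35 → 106 → 53 → 160 → 80 → 40 → 20 → 10 → 5 → 16 → 8 → 4 → 2 → 1
Total steps = 24

24 steps


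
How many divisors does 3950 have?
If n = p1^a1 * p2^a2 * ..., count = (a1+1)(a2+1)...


3950 = 2^1 × 5^2 × 79^1
d(3950) = (1+1) × (2+1) × (1+1) = 12

12 divisors


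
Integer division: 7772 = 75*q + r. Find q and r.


7772 = 75 * 103 + 47
Check: 7725 + 47 = 7772

q = 103, r = 47


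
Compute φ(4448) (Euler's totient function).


4448 = 2^5 × 139
Prime factors: 2, 139
φ(4448) = 4448 × (1-1/2) × (1-1/139)
= 4448 × 1/2 × 138/139 = 2208

φ(4448) = 2208


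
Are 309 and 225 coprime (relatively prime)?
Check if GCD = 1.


Euclidean algorithm:
309 = 1 * 225 + 84
225 = 2 * 84 + 57
84 = 1 * 57 + 27
57 = 2 * 27 + 3
27 = 9 * 3 + 0
GCD(309, 225) = 3

No, not coprime (GCD = 3)


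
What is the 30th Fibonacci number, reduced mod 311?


F(k) mod 311 for k=1..30:
1, 1, 2, 3, 5, 8, 13, 21, 34, 55, 89, 144, 233, 66, 299, 54, 42, 96, 138, 234, 61, 295, 45, 29, 74, 103, 177, 280, 146, 115
F(30) mod 311 = 115


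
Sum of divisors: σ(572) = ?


Divisors of 572: 1, 2, 4, 11, 13, 22, 26, 44, 52, 143, 286, 572
Sum = 1 + 2 + 4 + 11 + 13 + 22 + 26 + 44 + 52 + 143 + 286 + 572 = 1176

σ(572) = 1176


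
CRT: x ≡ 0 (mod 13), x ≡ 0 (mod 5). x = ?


M = 13*5 = 65
M1 = M/13 = 5, M2 = M/5 = 13
M1^(-1) mod 13 = 8, M2^(-1) mod 5 = 2
x = 0*5*8 + 0*13*2 = 0
0 mod 65 = 0
Check: 0 mod 13 = 0 ✓, 0 mod 5 = 0 ✓

x ≡ 0 (mod 65)


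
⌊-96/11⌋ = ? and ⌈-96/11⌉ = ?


-96/11 = -8.7273
floor = -9
ceil = -8

floor = -9, ceil = -8


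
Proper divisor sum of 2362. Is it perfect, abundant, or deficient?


Proper divisors: 1, 2, 1181
Sum = 1 + 2 + 1181 = 1184
1184 < 2362 → deficient

s(2362) = 1184 (deficient)


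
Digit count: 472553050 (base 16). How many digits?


472553050 in base 16 = 1C2A965A
Number of digits = 8

8 digits (base 16)


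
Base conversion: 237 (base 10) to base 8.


237 (base 10) = 237 (decimal)
237 (decimal) = 355 (base 8)


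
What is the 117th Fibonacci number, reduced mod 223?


F(k) mod 223 for k=1..117:
1, 1, 2, 3, 5, 8, 13, 21, 34, 55, 89, 144, 10, 154, 164, 95, 36, 131, 167, 75, 19, 94, 113, 207, 97, 81, 178, 36, 214, 27, 18, 45, 63, 108, 171, 56, 4, 60, 64, 124, 188, 89, 54, 143, 197, 117, 91, 208, 76, 61, 137, 198, 112, 87, 199, 63, 39, 102, 141, 20, 161, 181, 119, 77, 196, 50, 23, 73, 96, 169, 42, 211, 30, 18, 48, 66, 114, 180, 71, 28, 99, 127, 3, 130, 133, 40, 173, 213, 163, 153, 93, 23, 116, 139, 32, 171, 203, 151, 131, 59, 190, 26, 216, 19, 12, 31, 43, 74, 117, 191, 85, 53, 138, 191, 106, 74, 180
F(117) mod 223 = 180


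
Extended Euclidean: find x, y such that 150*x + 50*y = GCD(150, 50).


Tabular extended Euclidean (each row: r = 150*s + 50*t):
r=150, s=1, t=0
r=50, s=0, t=1
q=3: r=0, s=1, t=-3   [150*(1) + 50*(-3) = 0]
GCD = 50; from the row with r=50: x=0, y=1
Check: 150*(0) + 50*(1) = 0 + 50 = 50

GCD = 50, x = 0, y = 1


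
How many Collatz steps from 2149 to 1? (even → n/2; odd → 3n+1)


2149 → 6448 → 3224 → 1612 → 806 → 403 → 1210 → 605 → 1816 → 908 → 454 → 227 → 682 → 341 → 1024 → 512 → 256 → 128 → 64 → 32 → 16 → 8 → 4 → 2 → 1
Total steps = 24

24 steps


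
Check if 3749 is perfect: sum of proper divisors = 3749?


Proper divisors of 3749: 1, 23, 163
Sum = 1 + 23 + 163 = 187

No, 3749 is not perfect (187 ≠ 3749)


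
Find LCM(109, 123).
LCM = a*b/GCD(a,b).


GCD(109, 123) = 1
LCM = 109*123/1 = 13407/1 = 13407

LCM = 13407


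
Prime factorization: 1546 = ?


1546 / 2 = 773
773 / 773 = 1
1546 = 2 × 773


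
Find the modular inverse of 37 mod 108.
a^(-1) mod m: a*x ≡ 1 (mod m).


Use the extended Euclidean algorithm on (108, 37); each row r = 108*s + 37*t:
r=108, s=1, t=0
r=37, s=0, t=1
q=2: r=34, s=1, t=-2   [108*(1) + 37*(-2) = 34]
q=1: r=3, s=-1, t=3   [108*(-1) + 37*(3) = 3]
q=11: r=1, s=12, t=-35   [108*(12) + 37*(-35) = 1]
q=3: r=0, s=-37, t=108   [108*(-37) + 37*(108) = 0]
GCD = 1 with t = -35, so 37*(-35) ≡ 1 (mod 108)
Inverse = -35 mod 108 = 73
Check: 37 * 73 = 2701 ≡ 1 (mod 108)

37^(-1) ≡ 73 (mod 108)


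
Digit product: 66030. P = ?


6 × 6 × 0 × 3 × 0 = 0


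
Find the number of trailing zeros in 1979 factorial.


floor(1979/5) = 395
floor(1979/25) = 79
floor(1979/125) = 15
floor(1979/625) = 3
Total = 492

492 trailing zeros


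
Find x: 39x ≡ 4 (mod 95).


GCD(39, 95) = 1, unique solution
a^(-1) mod 95 = 39
x = 39 * 4 mod 95 = 61

x ≡ 61 (mod 95)


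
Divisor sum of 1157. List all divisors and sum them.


Divisors of 1157: 1, 13, 89, 1157
Sum = 1 + 13 + 89 + 1157 = 1260

σ(1157) = 1260


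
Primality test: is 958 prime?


958 / 2 = 479 (exact division)
958 is NOT prime.

No, 958 is not prime


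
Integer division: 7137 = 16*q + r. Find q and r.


7137 = 16 * 446 + 1
Check: 7136 + 1 = 7137

q = 446, r = 1


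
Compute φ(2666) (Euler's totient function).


2666 = 2 × 31 × 43
Prime factors: 2, 31, 43
φ(2666) = 2666 × (1-1/2) × (1-1/31) × (1-1/43)
= 2666 × 1/2 × 30/31 × 42/43 = 1260

φ(2666) = 1260


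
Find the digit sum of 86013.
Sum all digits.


8 + 6 + 0 + 1 + 3 = 18


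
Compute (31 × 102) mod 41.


31 × 102 = 3162
3162 mod 41 = 5


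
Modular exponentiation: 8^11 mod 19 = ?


8^1 mod 19 = 8
8^2 mod 19 = 7
8^3 mod 19 = 18
8^4 mod 19 = 11
8^5 mod 19 = 12
8^6 mod 19 = 1
8^7 mod 19 = 8
8^8 mod 19 = 7
8^9 mod 19 = 18
8^10 mod 19 = 11
8^11 mod 19 = 12


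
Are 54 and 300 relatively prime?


Euclidean algorithm:
300 = 5 * 54 + 30
54 = 1 * 30 + 24
30 = 1 * 24 + 6
24 = 4 * 6 + 0
GCD(54, 300) = 6

No, not coprime (GCD = 6)


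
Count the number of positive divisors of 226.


226 = 2^1 × 113^1
d(226) = (1+1) × (1+1) = 4

4 divisors


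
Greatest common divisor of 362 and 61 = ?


362 = 5 * 61 + 57
61 = 1 * 57 + 4
57 = 14 * 4 + 1
4 = 4 * 1 + 0
GCD = 1


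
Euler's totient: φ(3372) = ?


3372 = 2^2 × 3 × 281
Prime factors: 2, 3, 281
φ(3372) = 3372 × (1-1/2) × (1-1/3) × (1-1/281)
= 3372 × 1/2 × 2/3 × 280/281 = 1120

φ(3372) = 1120


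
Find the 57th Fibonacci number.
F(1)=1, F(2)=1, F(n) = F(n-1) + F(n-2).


Sequence: 1, 1, 2, 3, 5, 8, 13, 21, 34, 55, 89, 144, 233, 377, 610, 987, 1597, 2584, 4181, 6765, 10946, 17711, 28657, 46368, 75025, 121393, 196418, 317811, 514229, 832040, 1346269, 2178309, 3524578, 5702887, 9227465, 14930352, 24157817, 39088169, 63245986, 102334155, 165580141, 267914296, 433494437, 701408733, 1134903170, 1836311903, 2971215073, 4807526976, 7778742049, 12586269025, 20365011074, 32951280099, 53316291173, 86267571272, 139583862445, 225851433717, 365435296162
F(57) = 365435296162


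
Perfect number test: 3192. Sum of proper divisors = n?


Proper divisors of 3192: 1, 2, 3, 4, 6, 7, 8, 12, 14, 19, 21, 24, 28, 38, 42, 56, 57, 76, 84, 114, 133, 152, 168, 228, 266, 399, 456, 532, 798, 1064, 1596
Sum = 1 + 2 + 3 + 4 + 6 + 7 + 8 + 12 + 14 + 19 + 21 + 24 + 28 + 38 + 42 + 56 + 57 + 76 + 84 + 114 + 133 + 152 + 168 + 228 + 266 + 399 + 456 + 532 + 798 + 1064 + 1596 = 6408

No, 3192 is not perfect (6408 ≠ 3192)


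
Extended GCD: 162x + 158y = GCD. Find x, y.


Tabular extended Euclidean (each row: r = 162*s + 158*t):
r=162, s=1, t=0
r=158, s=0, t=1
q=1: r=4, s=1, t=-1   [162*(1) + 158*(-1) = 4]
q=39: r=2, s=-39, t=40   [162*(-39) + 158*(40) = 2]
q=2: r=0, s=79, t=-81   [162*(79) + 158*(-81) = 0]
GCD = 2; from the row with r=2: x=-39, y=40
Check: 162*(-39) + 158*(40) = -6318 + 6320 = 2

GCD = 2, x = -39, y = 40


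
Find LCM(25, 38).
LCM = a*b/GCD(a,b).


GCD(25, 38) = 1
LCM = 25*38/1 = 950/1 = 950

LCM = 950


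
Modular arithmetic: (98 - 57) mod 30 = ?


98 - 57 = 41
41 mod 30 = 11


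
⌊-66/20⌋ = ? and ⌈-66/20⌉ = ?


-66/20 = -3.3000
floor = -4
ceil = -3

floor = -4, ceil = -3


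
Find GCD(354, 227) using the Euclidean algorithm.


354 = 1 * 227 + 127
227 = 1 * 127 + 100
127 = 1 * 100 + 27
100 = 3 * 27 + 19
27 = 1 * 19 + 8
19 = 2 * 8 + 3
8 = 2 * 3 + 2
3 = 1 * 2 + 1
2 = 2 * 1 + 0
GCD = 1


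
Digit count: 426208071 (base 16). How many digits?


426208071 in base 16 = 19676B47
Number of digits = 8

8 digits (base 16)


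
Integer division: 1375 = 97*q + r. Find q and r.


1375 = 97 * 14 + 17
Check: 1358 + 17 = 1375

q = 14, r = 17


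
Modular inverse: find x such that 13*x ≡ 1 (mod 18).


Use the extended Euclidean algorithm on (18, 13); each row r = 18*s + 13*t:
r=18, s=1, t=0
r=13, s=0, t=1
q=1: r=5, s=1, t=-1   [18*(1) + 13*(-1) = 5]
q=2: r=3, s=-2, t=3   [18*(-2) + 13*(3) = 3]
q=1: r=2, s=3, t=-4   [18*(3) + 13*(-4) = 2]
q=1: r=1, s=-5, t=7   [18*(-5) + 13*(7) = 1]
q=2: r=0, s=13, t=-18   [18*(13) + 13*(-18) = 0]
GCD = 1 with t = 7, so 13*(7) ≡ 1 (mod 18)
Inverse = 7 mod 18 = 7
Check: 13 * 7 = 91 ≡ 1 (mod 18)

13^(-1) ≡ 7 (mod 18)


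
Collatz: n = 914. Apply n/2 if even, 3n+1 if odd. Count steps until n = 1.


914 → 457 → 1372 → 686 → 343 → 1030 → 515 → 1546 → 773 → 2320 → 1160 → 580 → 290 → 145 → 436 → 218 → 109 → 328 → 164 → 82 → 41 → 124 → 62 → 31 → 94 → 47 → 142 → 71 → 214 → 107 → 322 → 161 → 484 → 242 → 121 → 364 → 182 → 91 → 274 → 137 → 412 → 206 → 103 → 310 → 155 → 466 → 233 → 700 → 350 → 175 → 526 → 263 → 790 → 395 → 1186 → 593 → 1780 → 890 → 445 → 1336 → 668 → 334 → 167 → 502 → 251 → 754 → 377 → 1132 → 566 → 283 → 850 → 425 → 1276 → 638 → 319 → 958 → 479 → 1438 → 719 → 2158 → 1079 → 3238 → 1619 → 4858 → 2429 → 7288 → 3644 → 1822 → 911 → 2734 → 1367 → 4102 → 2051 → 6154 → 3077 → 9232 → 4616 → 2308 → 1154 → 577 → 1732 → 866 → 433 → 1300 → 650 → 325 → 976 → 488 → 244 → 122 → 61 → 184 → 92 → 46 → 23 → 70 → 35 → 106 → 53 → 160 → 80 → 40 → 20 → 10 → 5 → 16 → 8 → 4 → 2 → 1
Total steps = 129

129 steps


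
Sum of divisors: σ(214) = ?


Divisors of 214: 1, 2, 107, 214
Sum = 1 + 2 + 107 + 214 = 324

σ(214) = 324


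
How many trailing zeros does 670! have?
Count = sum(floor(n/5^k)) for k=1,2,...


floor(670/5) = 134
floor(670/25) = 26
floor(670/125) = 5
floor(670/625) = 1
Total = 166

166 trailing zeros


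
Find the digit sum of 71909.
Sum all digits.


7 + 1 + 9 + 0 + 9 = 26


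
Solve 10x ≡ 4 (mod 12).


GCD(10, 12) = 2 divides 4
Divide: 5x ≡ 2 (mod 6)
x ≡ 4 (mod 6)


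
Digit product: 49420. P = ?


4 × 9 × 4 × 2 × 0 = 0


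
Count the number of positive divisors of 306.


306 = 2^1 × 3^2 × 17^1
d(306) = (1+1) × (2+1) × (1+1) = 12

12 divisors


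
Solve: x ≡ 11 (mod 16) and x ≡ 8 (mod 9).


M = 16*9 = 144
M1 = M/16 = 9, M2 = M/9 = 16
M1^(-1) mod 16 = 9, M2^(-1) mod 9 = 4
x = 11*9*9 + 8*16*4 = 1403
1403 mod 144 = 107
Check: 107 mod 16 = 11 ✓, 107 mod 9 = 8 ✓

x ≡ 107 (mod 144)


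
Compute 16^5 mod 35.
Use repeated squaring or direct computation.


16^1 mod 35 = 16
16^2 mod 35 = 11
16^3 mod 35 = 1
16^4 mod 35 = 16
16^5 mod 35 = 11


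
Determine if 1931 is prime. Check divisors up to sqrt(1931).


Check divisors up to sqrt(1931) = 43.9431
No divisors found.
1931 is prime.

Yes, 1931 is prime


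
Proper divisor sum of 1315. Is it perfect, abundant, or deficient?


Proper divisors: 1, 5, 263
Sum = 1 + 5 + 263 = 269
269 < 1315 → deficient

s(1315) = 269 (deficient)


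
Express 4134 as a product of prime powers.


4134 / 2 = 2067
2067 / 3 = 689
689 / 13 = 53
53 / 53 = 1
4134 = 2 × 3 × 13 × 53


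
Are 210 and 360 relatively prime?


Euclidean algorithm:
360 = 1 * 210 + 150
210 = 1 * 150 + 60
150 = 2 * 60 + 30
60 = 2 * 30 + 0
GCD(210, 360) = 30

No, not coprime (GCD = 30)


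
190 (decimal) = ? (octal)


190 (base 10) = 190 (decimal)
190 (decimal) = 276 (base 8)


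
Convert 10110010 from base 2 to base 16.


10110010 (base 2) = 178 (decimal)
178 (decimal) = B2 (base 16)


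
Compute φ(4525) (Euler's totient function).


4525 = 5^2 × 181
Prime factors: 5, 181
φ(4525) = 4525 × (1-1/5) × (1-1/181)
= 4525 × 4/5 × 180/181 = 3600

φ(4525) = 3600


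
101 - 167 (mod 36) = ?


101 - 167 = -66
-66 mod 36 = 6


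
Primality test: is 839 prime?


Check divisors up to sqrt(839) = 28.9655
No divisors found.
839 is prime.

Yes, 839 is prime


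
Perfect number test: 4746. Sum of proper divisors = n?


Proper divisors of 4746: 1, 2, 3, 6, 7, 14, 21, 42, 113, 226, 339, 678, 791, 1582, 2373
Sum = 1 + 2 + 3 + 6 + 7 + 14 + 21 + 42 + 113 + 226 + 339 + 678 + 791 + 1582 + 2373 = 6198

No, 4746 is not perfect (6198 ≠ 4746)


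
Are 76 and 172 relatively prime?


Euclidean algorithm:
172 = 2 * 76 + 20
76 = 3 * 20 + 16
20 = 1 * 16 + 4
16 = 4 * 4 + 0
GCD(76, 172) = 4

No, not coprime (GCD = 4)


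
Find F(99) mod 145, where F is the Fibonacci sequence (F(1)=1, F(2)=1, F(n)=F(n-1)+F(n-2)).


F(k) mod 145 for k=1..99:
1, 1, 2, 3, 5, 8, 13, 21, 34, 55, 89, 144, 88, 87, 30, 117, 2, 119, 121, 95, 71, 21, 92, 113, 60, 28, 88, 116, 59, 30, 89, 119, 63, 37, 100, 137, 92, 84, 31, 115, 1, 116, 117, 88, 60, 3, 63, 66, 129, 50, 34, 84, 118, 57, 30, 87, 117, 59, 31, 90, 121, 66, 42, 108, 5, 113, 118, 86, 59, 0, 59, 59, 118, 32, 5, 37, 42, 79, 121, 55, 31, 86, 117, 58, 30, 88, 118, 61, 34, 95, 129, 79, 63, 142, 60, 57, 117, 29, 1
F(99) mod 145 = 1


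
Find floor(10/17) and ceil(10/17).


10/17 = 0.5882
floor = 0
ceil = 1

floor = 0, ceil = 1


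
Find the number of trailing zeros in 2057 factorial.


floor(2057/5) = 411
floor(2057/25) = 82
floor(2057/125) = 16
floor(2057/625) = 3
Total = 512

512 trailing zeros


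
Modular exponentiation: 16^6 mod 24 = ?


16^1 mod 24 = 16
16^2 mod 24 = 16
16^3 mod 24 = 16
16^4 mod 24 = 16
16^5 mod 24 = 16
16^6 mod 24 = 16


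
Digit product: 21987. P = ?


2 × 1 × 9 × 8 × 7 = 1008


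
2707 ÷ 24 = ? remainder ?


2707 = 24 * 112 + 19
Check: 2688 + 19 = 2707

q = 112, r = 19


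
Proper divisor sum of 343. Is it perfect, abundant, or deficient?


Proper divisors: 1, 7, 49
Sum = 1 + 7 + 49 = 57
57 < 343 → deficient

s(343) = 57 (deficient)


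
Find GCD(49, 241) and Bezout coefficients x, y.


Tabular extended Euclidean (each row: r = 49*s + 241*t):
r=49, s=1, t=0
r=241, s=0, t=1
q=0: r=49, s=1, t=0   [49*(1) + 241*(0) = 49]
q=4: r=45, s=-4, t=1   [49*(-4) + 241*(1) = 45]
q=1: r=4, s=5, t=-1   [49*(5) + 241*(-1) = 4]
q=11: r=1, s=-59, t=12   [49*(-59) + 241*(12) = 1]
q=4: r=0, s=241, t=-49   [49*(241) + 241*(-49) = 0]
GCD = 1; from the row with r=1: x=-59, y=12
Check: 49*(-59) + 241*(12) = -2891 + 2892 = 1

GCD = 1, x = -59, y = 12


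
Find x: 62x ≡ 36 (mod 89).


GCD(62, 89) = 1, unique solution
a^(-1) mod 89 = 56
x = 56 * 36 mod 89 = 58

x ≡ 58 (mod 89)


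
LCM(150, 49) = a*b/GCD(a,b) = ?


GCD(150, 49) = 1
LCM = 150*49/1 = 7350/1 = 7350

LCM = 7350


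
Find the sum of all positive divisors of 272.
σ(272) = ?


Divisors of 272: 1, 2, 4, 8, 16, 17, 34, 68, 136, 272
Sum = 1 + 2 + 4 + 8 + 16 + 17 + 34 + 68 + 136 + 272 = 558

σ(272) = 558


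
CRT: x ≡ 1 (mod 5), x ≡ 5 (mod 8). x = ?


M = 5*8 = 40
M1 = M/5 = 8, M2 = M/8 = 5
M1^(-1) mod 5 = 2, M2^(-1) mod 8 = 5
x = 1*8*2 + 5*5*5 = 141
141 mod 40 = 21
Check: 21 mod 5 = 1 ✓, 21 mod 8 = 5 ✓

x ≡ 21 (mod 40)


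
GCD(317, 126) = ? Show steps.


317 = 2 * 126 + 65
126 = 1 * 65 + 61
65 = 1 * 61 + 4
61 = 15 * 4 + 1
4 = 4 * 1 + 0
GCD = 1


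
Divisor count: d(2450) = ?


2450 = 2^1 × 5^2 × 7^2
d(2450) = (1+1) × (2+1) × (2+1) = 18

18 divisors


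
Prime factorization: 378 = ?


378 / 2 = 189
189 / 3 = 63
63 / 3 = 21
21 / 3 = 7
7 / 7 = 1
378 = 2 × 3^3 × 7


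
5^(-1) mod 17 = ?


Use the extended Euclidean algorithm on (17, 5); each row r = 17*s + 5*t:
r=17, s=1, t=0
r=5, s=0, t=1
q=3: r=2, s=1, t=-3   [17*(1) + 5*(-3) = 2]
q=2: r=1, s=-2, t=7   [17*(-2) + 5*(7) = 1]
q=2: r=0, s=5, t=-17   [17*(5) + 5*(-17) = 0]
GCD = 1 with t = 7, so 5*(7) ≡ 1 (mod 17)
Inverse = 7 mod 17 = 7
Check: 5 * 7 = 35 ≡ 1 (mod 17)

5^(-1) ≡ 7 (mod 17)


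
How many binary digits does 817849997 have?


817849997 in base 2 = 110000101111110110011010001101
Number of digits = 30

30 digits (base 2)


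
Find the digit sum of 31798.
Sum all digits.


3 + 1 + 7 + 9 + 8 = 28


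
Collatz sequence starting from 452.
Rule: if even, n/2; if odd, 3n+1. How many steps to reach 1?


452 → 226 → 113 → 340 → 170 → 85 → 256 → 128 → 64 → 32 → 16 → 8 → 4 → 2 → 1
Total steps = 14

14 steps


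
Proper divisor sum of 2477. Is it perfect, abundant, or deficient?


Proper divisors: 1
Sum = 1 = 1
1 < 2477 → deficient

s(2477) = 1 (deficient)


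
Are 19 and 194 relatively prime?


Euclidean algorithm:
194 = 10 * 19 + 4
19 = 4 * 4 + 3
4 = 1 * 3 + 1
3 = 3 * 1 + 0
GCD(19, 194) = 1

Yes, coprime (GCD = 1)


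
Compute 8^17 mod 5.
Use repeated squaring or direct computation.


8^1 mod 5 = 3
8^2 mod 5 = 4
8^3 mod 5 = 2
8^4 mod 5 = 1
8^5 mod 5 = 3
8^6 mod 5 = 4
8^7 mod 5 = 2
8^8 mod 5 = 1
8^9 mod 5 = 3
8^10 mod 5 = 4
8^11 mod 5 = 2
8^12 mod 5 = 1
8^13 mod 5 = 3
8^14 mod 5 = 4
8^15 mod 5 = 2
8^16 mod 5 = 1
8^17 mod 5 = 3


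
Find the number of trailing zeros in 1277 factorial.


floor(1277/5) = 255
floor(1277/25) = 51
floor(1277/125) = 10
floor(1277/625) = 2
Total = 318

318 trailing zeros


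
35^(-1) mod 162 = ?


Use the extended Euclidean algorithm on (162, 35); each row r = 162*s + 35*t:
r=162, s=1, t=0
r=35, s=0, t=1
q=4: r=22, s=1, t=-4   [162*(1) + 35*(-4) = 22]
q=1: r=13, s=-1, t=5   [162*(-1) + 35*(5) = 13]
q=1: r=9, s=2, t=-9   [162*(2) + 35*(-9) = 9]
q=1: r=4, s=-3, t=14   [162*(-3) + 35*(14) = 4]
q=2: r=1, s=8, t=-37   [162*(8) + 35*(-37) = 1]
q=4: r=0, s=-35, t=162   [162*(-35) + 35*(162) = 0]
GCD = 1 with t = -37, so 35*(-37) ≡ 1 (mod 162)
Inverse = -37 mod 162 = 125
Check: 35 * 125 = 4375 ≡ 1 (mod 162)

35^(-1) ≡ 125 (mod 162)


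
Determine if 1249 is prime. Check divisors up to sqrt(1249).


Check divisors up to sqrt(1249) = 35.3412
No divisors found.
1249 is prime.

Yes, 1249 is prime
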